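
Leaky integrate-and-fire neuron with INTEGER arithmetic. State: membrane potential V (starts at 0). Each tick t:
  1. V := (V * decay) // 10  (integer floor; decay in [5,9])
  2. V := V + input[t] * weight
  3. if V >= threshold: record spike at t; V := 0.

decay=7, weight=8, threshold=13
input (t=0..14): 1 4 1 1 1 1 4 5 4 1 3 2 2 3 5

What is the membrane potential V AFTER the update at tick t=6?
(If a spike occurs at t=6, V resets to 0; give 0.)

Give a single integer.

Answer: 0

Derivation:
t=0: input=1 -> V=8
t=1: input=4 -> V=0 FIRE
t=2: input=1 -> V=8
t=3: input=1 -> V=0 FIRE
t=4: input=1 -> V=8
t=5: input=1 -> V=0 FIRE
t=6: input=4 -> V=0 FIRE
t=7: input=5 -> V=0 FIRE
t=8: input=4 -> V=0 FIRE
t=9: input=1 -> V=8
t=10: input=3 -> V=0 FIRE
t=11: input=2 -> V=0 FIRE
t=12: input=2 -> V=0 FIRE
t=13: input=3 -> V=0 FIRE
t=14: input=5 -> V=0 FIRE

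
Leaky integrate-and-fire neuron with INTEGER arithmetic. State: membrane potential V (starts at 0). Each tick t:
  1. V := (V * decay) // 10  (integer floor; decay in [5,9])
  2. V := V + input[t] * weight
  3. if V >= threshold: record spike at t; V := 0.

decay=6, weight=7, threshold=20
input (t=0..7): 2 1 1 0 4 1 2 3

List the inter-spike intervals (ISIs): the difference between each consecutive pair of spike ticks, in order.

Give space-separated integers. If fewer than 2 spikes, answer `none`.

t=0: input=2 -> V=14
t=1: input=1 -> V=15
t=2: input=1 -> V=16
t=3: input=0 -> V=9
t=4: input=4 -> V=0 FIRE
t=5: input=1 -> V=7
t=6: input=2 -> V=18
t=7: input=3 -> V=0 FIRE

Answer: 3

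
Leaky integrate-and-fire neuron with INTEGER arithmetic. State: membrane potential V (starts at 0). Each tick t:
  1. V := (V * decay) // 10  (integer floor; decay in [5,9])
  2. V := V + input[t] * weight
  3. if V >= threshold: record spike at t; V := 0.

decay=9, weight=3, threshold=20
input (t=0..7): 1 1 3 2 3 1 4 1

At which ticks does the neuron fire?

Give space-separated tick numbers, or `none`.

Answer: 4

Derivation:
t=0: input=1 -> V=3
t=1: input=1 -> V=5
t=2: input=3 -> V=13
t=3: input=2 -> V=17
t=4: input=3 -> V=0 FIRE
t=5: input=1 -> V=3
t=6: input=4 -> V=14
t=7: input=1 -> V=15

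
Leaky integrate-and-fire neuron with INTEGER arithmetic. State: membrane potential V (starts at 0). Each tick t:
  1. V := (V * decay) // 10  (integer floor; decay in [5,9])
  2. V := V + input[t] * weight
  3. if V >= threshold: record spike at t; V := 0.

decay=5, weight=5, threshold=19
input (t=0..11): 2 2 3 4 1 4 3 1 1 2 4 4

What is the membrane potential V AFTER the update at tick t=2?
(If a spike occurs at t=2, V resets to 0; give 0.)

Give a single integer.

Answer: 0

Derivation:
t=0: input=2 -> V=10
t=1: input=2 -> V=15
t=2: input=3 -> V=0 FIRE
t=3: input=4 -> V=0 FIRE
t=4: input=1 -> V=5
t=5: input=4 -> V=0 FIRE
t=6: input=3 -> V=15
t=7: input=1 -> V=12
t=8: input=1 -> V=11
t=9: input=2 -> V=15
t=10: input=4 -> V=0 FIRE
t=11: input=4 -> V=0 FIRE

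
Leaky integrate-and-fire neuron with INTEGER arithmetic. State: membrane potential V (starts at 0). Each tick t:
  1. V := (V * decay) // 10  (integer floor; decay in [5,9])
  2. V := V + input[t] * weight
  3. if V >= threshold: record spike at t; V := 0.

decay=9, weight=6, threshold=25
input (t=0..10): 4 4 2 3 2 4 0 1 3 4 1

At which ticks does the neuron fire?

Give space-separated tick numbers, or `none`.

t=0: input=4 -> V=24
t=1: input=4 -> V=0 FIRE
t=2: input=2 -> V=12
t=3: input=3 -> V=0 FIRE
t=4: input=2 -> V=12
t=5: input=4 -> V=0 FIRE
t=6: input=0 -> V=0
t=7: input=1 -> V=6
t=8: input=3 -> V=23
t=9: input=4 -> V=0 FIRE
t=10: input=1 -> V=6

Answer: 1 3 5 9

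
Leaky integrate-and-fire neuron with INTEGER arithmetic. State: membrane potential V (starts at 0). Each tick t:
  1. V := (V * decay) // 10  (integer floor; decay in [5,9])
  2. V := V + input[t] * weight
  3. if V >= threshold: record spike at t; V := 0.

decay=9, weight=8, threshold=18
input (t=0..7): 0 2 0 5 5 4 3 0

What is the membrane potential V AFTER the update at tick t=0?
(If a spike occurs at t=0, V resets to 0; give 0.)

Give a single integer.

Answer: 0

Derivation:
t=0: input=0 -> V=0
t=1: input=2 -> V=16
t=2: input=0 -> V=14
t=3: input=5 -> V=0 FIRE
t=4: input=5 -> V=0 FIRE
t=5: input=4 -> V=0 FIRE
t=6: input=3 -> V=0 FIRE
t=7: input=0 -> V=0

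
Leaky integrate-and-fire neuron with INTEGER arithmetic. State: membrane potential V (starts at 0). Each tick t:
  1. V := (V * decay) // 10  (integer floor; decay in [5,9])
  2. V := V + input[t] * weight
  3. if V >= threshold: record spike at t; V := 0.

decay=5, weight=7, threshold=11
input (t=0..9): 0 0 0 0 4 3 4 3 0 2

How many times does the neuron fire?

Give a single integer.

Answer: 5

Derivation:
t=0: input=0 -> V=0
t=1: input=0 -> V=0
t=2: input=0 -> V=0
t=3: input=0 -> V=0
t=4: input=4 -> V=0 FIRE
t=5: input=3 -> V=0 FIRE
t=6: input=4 -> V=0 FIRE
t=7: input=3 -> V=0 FIRE
t=8: input=0 -> V=0
t=9: input=2 -> V=0 FIRE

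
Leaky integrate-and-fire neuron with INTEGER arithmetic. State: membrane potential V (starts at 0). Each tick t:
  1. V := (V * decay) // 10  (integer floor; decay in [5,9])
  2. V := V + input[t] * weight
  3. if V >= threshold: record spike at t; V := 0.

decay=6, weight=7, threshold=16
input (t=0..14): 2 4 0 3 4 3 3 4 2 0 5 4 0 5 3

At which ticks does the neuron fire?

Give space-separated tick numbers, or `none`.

t=0: input=2 -> V=14
t=1: input=4 -> V=0 FIRE
t=2: input=0 -> V=0
t=3: input=3 -> V=0 FIRE
t=4: input=4 -> V=0 FIRE
t=5: input=3 -> V=0 FIRE
t=6: input=3 -> V=0 FIRE
t=7: input=4 -> V=0 FIRE
t=8: input=2 -> V=14
t=9: input=0 -> V=8
t=10: input=5 -> V=0 FIRE
t=11: input=4 -> V=0 FIRE
t=12: input=0 -> V=0
t=13: input=5 -> V=0 FIRE
t=14: input=3 -> V=0 FIRE

Answer: 1 3 4 5 6 7 10 11 13 14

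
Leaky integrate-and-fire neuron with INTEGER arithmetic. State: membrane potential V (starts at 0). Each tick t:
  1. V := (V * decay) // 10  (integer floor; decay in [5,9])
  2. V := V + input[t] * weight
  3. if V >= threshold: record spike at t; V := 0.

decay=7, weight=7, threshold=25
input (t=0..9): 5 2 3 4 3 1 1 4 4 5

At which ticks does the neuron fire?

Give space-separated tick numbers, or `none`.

Answer: 0 2 3 7 8 9

Derivation:
t=0: input=5 -> V=0 FIRE
t=1: input=2 -> V=14
t=2: input=3 -> V=0 FIRE
t=3: input=4 -> V=0 FIRE
t=4: input=3 -> V=21
t=5: input=1 -> V=21
t=6: input=1 -> V=21
t=7: input=4 -> V=0 FIRE
t=8: input=4 -> V=0 FIRE
t=9: input=5 -> V=0 FIRE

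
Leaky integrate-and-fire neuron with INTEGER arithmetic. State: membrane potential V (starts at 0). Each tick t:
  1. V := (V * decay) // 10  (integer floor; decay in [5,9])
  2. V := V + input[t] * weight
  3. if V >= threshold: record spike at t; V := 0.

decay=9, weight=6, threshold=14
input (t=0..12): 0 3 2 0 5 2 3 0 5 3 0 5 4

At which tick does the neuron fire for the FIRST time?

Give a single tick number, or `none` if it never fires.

Answer: 1

Derivation:
t=0: input=0 -> V=0
t=1: input=3 -> V=0 FIRE
t=2: input=2 -> V=12
t=3: input=0 -> V=10
t=4: input=5 -> V=0 FIRE
t=5: input=2 -> V=12
t=6: input=3 -> V=0 FIRE
t=7: input=0 -> V=0
t=8: input=5 -> V=0 FIRE
t=9: input=3 -> V=0 FIRE
t=10: input=0 -> V=0
t=11: input=5 -> V=0 FIRE
t=12: input=4 -> V=0 FIRE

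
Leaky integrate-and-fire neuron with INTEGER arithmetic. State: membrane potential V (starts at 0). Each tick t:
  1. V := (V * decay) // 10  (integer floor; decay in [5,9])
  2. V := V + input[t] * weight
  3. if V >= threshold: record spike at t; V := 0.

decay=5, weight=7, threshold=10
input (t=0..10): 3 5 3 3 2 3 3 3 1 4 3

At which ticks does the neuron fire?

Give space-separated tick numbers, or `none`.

Answer: 0 1 2 3 4 5 6 7 9 10

Derivation:
t=0: input=3 -> V=0 FIRE
t=1: input=5 -> V=0 FIRE
t=2: input=3 -> V=0 FIRE
t=3: input=3 -> V=0 FIRE
t=4: input=2 -> V=0 FIRE
t=5: input=3 -> V=0 FIRE
t=6: input=3 -> V=0 FIRE
t=7: input=3 -> V=0 FIRE
t=8: input=1 -> V=7
t=9: input=4 -> V=0 FIRE
t=10: input=3 -> V=0 FIRE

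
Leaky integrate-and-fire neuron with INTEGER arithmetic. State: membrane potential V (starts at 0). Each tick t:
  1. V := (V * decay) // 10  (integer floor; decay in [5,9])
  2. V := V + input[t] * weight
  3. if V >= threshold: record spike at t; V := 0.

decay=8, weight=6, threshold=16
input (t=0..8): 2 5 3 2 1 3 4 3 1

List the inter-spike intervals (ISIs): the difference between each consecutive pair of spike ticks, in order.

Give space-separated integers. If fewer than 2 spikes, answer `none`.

t=0: input=2 -> V=12
t=1: input=5 -> V=0 FIRE
t=2: input=3 -> V=0 FIRE
t=3: input=2 -> V=12
t=4: input=1 -> V=15
t=5: input=3 -> V=0 FIRE
t=6: input=4 -> V=0 FIRE
t=7: input=3 -> V=0 FIRE
t=8: input=1 -> V=6

Answer: 1 3 1 1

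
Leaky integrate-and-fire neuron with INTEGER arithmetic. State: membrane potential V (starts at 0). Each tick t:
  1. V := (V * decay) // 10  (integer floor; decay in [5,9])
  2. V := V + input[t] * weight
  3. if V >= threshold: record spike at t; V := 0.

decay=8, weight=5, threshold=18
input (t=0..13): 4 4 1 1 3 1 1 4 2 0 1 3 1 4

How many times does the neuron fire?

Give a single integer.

t=0: input=4 -> V=0 FIRE
t=1: input=4 -> V=0 FIRE
t=2: input=1 -> V=5
t=3: input=1 -> V=9
t=4: input=3 -> V=0 FIRE
t=5: input=1 -> V=5
t=6: input=1 -> V=9
t=7: input=4 -> V=0 FIRE
t=8: input=2 -> V=10
t=9: input=0 -> V=8
t=10: input=1 -> V=11
t=11: input=3 -> V=0 FIRE
t=12: input=1 -> V=5
t=13: input=4 -> V=0 FIRE

Answer: 6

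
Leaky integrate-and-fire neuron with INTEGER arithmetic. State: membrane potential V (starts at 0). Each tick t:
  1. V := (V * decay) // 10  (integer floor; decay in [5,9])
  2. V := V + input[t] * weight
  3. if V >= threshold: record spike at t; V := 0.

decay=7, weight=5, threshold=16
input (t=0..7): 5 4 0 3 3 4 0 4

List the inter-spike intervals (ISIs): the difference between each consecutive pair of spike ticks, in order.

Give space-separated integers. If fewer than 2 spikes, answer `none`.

t=0: input=5 -> V=0 FIRE
t=1: input=4 -> V=0 FIRE
t=2: input=0 -> V=0
t=3: input=3 -> V=15
t=4: input=3 -> V=0 FIRE
t=5: input=4 -> V=0 FIRE
t=6: input=0 -> V=0
t=7: input=4 -> V=0 FIRE

Answer: 1 3 1 2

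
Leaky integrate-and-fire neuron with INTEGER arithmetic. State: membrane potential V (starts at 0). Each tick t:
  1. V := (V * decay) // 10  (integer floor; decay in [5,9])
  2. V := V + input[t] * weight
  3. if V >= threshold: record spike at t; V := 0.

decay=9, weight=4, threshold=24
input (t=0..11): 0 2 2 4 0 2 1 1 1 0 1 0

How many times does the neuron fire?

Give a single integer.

Answer: 1

Derivation:
t=0: input=0 -> V=0
t=1: input=2 -> V=8
t=2: input=2 -> V=15
t=3: input=4 -> V=0 FIRE
t=4: input=0 -> V=0
t=5: input=2 -> V=8
t=6: input=1 -> V=11
t=7: input=1 -> V=13
t=8: input=1 -> V=15
t=9: input=0 -> V=13
t=10: input=1 -> V=15
t=11: input=0 -> V=13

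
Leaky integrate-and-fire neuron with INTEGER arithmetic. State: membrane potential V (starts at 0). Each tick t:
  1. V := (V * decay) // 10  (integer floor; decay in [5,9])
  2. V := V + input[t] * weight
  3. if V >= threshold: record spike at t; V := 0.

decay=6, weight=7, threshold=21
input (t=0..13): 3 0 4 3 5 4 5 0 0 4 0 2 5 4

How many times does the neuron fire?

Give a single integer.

Answer: 9

Derivation:
t=0: input=3 -> V=0 FIRE
t=1: input=0 -> V=0
t=2: input=4 -> V=0 FIRE
t=3: input=3 -> V=0 FIRE
t=4: input=5 -> V=0 FIRE
t=5: input=4 -> V=0 FIRE
t=6: input=5 -> V=0 FIRE
t=7: input=0 -> V=0
t=8: input=0 -> V=0
t=9: input=4 -> V=0 FIRE
t=10: input=0 -> V=0
t=11: input=2 -> V=14
t=12: input=5 -> V=0 FIRE
t=13: input=4 -> V=0 FIRE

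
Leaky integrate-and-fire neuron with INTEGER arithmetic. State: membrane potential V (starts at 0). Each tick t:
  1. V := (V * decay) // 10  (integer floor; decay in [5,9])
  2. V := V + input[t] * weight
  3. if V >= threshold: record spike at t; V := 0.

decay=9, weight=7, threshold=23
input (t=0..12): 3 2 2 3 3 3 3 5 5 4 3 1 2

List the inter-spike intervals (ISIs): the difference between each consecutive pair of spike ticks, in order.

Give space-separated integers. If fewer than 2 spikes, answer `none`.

t=0: input=3 -> V=21
t=1: input=2 -> V=0 FIRE
t=2: input=2 -> V=14
t=3: input=3 -> V=0 FIRE
t=4: input=3 -> V=21
t=5: input=3 -> V=0 FIRE
t=6: input=3 -> V=21
t=7: input=5 -> V=0 FIRE
t=8: input=5 -> V=0 FIRE
t=9: input=4 -> V=0 FIRE
t=10: input=3 -> V=21
t=11: input=1 -> V=0 FIRE
t=12: input=2 -> V=14

Answer: 2 2 2 1 1 2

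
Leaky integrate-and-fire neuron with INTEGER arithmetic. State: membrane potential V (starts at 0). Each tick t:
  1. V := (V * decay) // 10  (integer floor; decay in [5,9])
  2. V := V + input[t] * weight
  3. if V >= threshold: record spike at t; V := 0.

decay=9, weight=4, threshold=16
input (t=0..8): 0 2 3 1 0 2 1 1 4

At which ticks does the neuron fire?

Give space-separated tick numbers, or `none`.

Answer: 2 8

Derivation:
t=0: input=0 -> V=0
t=1: input=2 -> V=8
t=2: input=3 -> V=0 FIRE
t=3: input=1 -> V=4
t=4: input=0 -> V=3
t=5: input=2 -> V=10
t=6: input=1 -> V=13
t=7: input=1 -> V=15
t=8: input=4 -> V=0 FIRE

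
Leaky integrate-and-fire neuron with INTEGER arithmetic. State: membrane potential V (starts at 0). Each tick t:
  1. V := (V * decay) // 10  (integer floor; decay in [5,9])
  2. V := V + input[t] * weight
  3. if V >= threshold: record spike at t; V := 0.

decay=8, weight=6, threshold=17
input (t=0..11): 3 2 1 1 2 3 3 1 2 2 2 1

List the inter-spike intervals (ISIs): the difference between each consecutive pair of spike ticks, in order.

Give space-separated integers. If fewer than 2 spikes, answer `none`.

t=0: input=3 -> V=0 FIRE
t=1: input=2 -> V=12
t=2: input=1 -> V=15
t=3: input=1 -> V=0 FIRE
t=4: input=2 -> V=12
t=5: input=3 -> V=0 FIRE
t=6: input=3 -> V=0 FIRE
t=7: input=1 -> V=6
t=8: input=2 -> V=16
t=9: input=2 -> V=0 FIRE
t=10: input=2 -> V=12
t=11: input=1 -> V=15

Answer: 3 2 1 3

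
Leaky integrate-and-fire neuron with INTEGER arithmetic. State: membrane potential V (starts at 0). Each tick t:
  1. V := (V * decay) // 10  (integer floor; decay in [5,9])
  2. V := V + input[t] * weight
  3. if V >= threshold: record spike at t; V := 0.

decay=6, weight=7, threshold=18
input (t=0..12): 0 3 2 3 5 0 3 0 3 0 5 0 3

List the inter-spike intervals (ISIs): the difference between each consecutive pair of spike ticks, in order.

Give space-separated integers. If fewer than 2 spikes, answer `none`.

Answer: 2 1 2 2 2 2

Derivation:
t=0: input=0 -> V=0
t=1: input=3 -> V=0 FIRE
t=2: input=2 -> V=14
t=3: input=3 -> V=0 FIRE
t=4: input=5 -> V=0 FIRE
t=5: input=0 -> V=0
t=6: input=3 -> V=0 FIRE
t=7: input=0 -> V=0
t=8: input=3 -> V=0 FIRE
t=9: input=0 -> V=0
t=10: input=5 -> V=0 FIRE
t=11: input=0 -> V=0
t=12: input=3 -> V=0 FIRE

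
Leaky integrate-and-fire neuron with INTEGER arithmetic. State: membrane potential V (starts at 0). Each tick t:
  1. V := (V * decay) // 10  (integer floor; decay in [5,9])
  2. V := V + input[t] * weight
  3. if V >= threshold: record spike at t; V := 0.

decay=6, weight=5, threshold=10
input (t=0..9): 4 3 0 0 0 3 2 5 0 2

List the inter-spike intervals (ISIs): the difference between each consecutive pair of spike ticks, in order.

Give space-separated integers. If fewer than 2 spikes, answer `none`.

t=0: input=4 -> V=0 FIRE
t=1: input=3 -> V=0 FIRE
t=2: input=0 -> V=0
t=3: input=0 -> V=0
t=4: input=0 -> V=0
t=5: input=3 -> V=0 FIRE
t=6: input=2 -> V=0 FIRE
t=7: input=5 -> V=0 FIRE
t=8: input=0 -> V=0
t=9: input=2 -> V=0 FIRE

Answer: 1 4 1 1 2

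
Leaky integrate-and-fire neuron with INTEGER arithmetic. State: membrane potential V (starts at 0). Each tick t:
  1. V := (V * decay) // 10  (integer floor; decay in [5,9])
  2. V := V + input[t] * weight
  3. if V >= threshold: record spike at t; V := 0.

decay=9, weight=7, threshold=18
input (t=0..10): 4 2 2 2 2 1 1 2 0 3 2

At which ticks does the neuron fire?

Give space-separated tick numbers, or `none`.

t=0: input=4 -> V=0 FIRE
t=1: input=2 -> V=14
t=2: input=2 -> V=0 FIRE
t=3: input=2 -> V=14
t=4: input=2 -> V=0 FIRE
t=5: input=1 -> V=7
t=6: input=1 -> V=13
t=7: input=2 -> V=0 FIRE
t=8: input=0 -> V=0
t=9: input=3 -> V=0 FIRE
t=10: input=2 -> V=14

Answer: 0 2 4 7 9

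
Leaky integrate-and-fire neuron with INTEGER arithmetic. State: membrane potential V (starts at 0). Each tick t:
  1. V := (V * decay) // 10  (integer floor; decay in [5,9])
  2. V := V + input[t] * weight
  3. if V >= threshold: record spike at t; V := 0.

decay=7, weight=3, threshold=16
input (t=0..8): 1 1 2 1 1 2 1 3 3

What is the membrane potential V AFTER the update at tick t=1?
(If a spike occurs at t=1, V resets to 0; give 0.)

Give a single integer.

t=0: input=1 -> V=3
t=1: input=1 -> V=5
t=2: input=2 -> V=9
t=3: input=1 -> V=9
t=4: input=1 -> V=9
t=5: input=2 -> V=12
t=6: input=1 -> V=11
t=7: input=3 -> V=0 FIRE
t=8: input=3 -> V=9

Answer: 5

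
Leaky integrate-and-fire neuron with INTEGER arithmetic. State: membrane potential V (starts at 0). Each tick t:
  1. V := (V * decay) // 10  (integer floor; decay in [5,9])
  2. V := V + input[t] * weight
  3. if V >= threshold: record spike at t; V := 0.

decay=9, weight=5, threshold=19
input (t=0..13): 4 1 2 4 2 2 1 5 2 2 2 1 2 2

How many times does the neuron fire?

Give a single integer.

t=0: input=4 -> V=0 FIRE
t=1: input=1 -> V=5
t=2: input=2 -> V=14
t=3: input=4 -> V=0 FIRE
t=4: input=2 -> V=10
t=5: input=2 -> V=0 FIRE
t=6: input=1 -> V=5
t=7: input=5 -> V=0 FIRE
t=8: input=2 -> V=10
t=9: input=2 -> V=0 FIRE
t=10: input=2 -> V=10
t=11: input=1 -> V=14
t=12: input=2 -> V=0 FIRE
t=13: input=2 -> V=10

Answer: 6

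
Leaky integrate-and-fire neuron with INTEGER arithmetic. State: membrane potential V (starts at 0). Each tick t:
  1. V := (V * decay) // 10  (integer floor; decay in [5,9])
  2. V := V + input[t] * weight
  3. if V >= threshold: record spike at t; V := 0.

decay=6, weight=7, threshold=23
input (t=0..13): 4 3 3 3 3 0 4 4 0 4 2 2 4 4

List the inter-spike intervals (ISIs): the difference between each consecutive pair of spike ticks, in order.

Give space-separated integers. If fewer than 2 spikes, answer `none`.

t=0: input=4 -> V=0 FIRE
t=1: input=3 -> V=21
t=2: input=3 -> V=0 FIRE
t=3: input=3 -> V=21
t=4: input=3 -> V=0 FIRE
t=5: input=0 -> V=0
t=6: input=4 -> V=0 FIRE
t=7: input=4 -> V=0 FIRE
t=8: input=0 -> V=0
t=9: input=4 -> V=0 FIRE
t=10: input=2 -> V=14
t=11: input=2 -> V=22
t=12: input=4 -> V=0 FIRE
t=13: input=4 -> V=0 FIRE

Answer: 2 2 2 1 2 3 1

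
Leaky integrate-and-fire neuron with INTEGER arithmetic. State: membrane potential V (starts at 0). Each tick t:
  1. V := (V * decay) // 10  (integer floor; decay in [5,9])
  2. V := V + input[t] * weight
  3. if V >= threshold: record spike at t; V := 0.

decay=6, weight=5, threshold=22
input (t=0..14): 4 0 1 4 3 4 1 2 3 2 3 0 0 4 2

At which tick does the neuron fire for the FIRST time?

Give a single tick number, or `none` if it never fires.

Answer: 3

Derivation:
t=0: input=4 -> V=20
t=1: input=0 -> V=12
t=2: input=1 -> V=12
t=3: input=4 -> V=0 FIRE
t=4: input=3 -> V=15
t=5: input=4 -> V=0 FIRE
t=6: input=1 -> V=5
t=7: input=2 -> V=13
t=8: input=3 -> V=0 FIRE
t=9: input=2 -> V=10
t=10: input=3 -> V=21
t=11: input=0 -> V=12
t=12: input=0 -> V=7
t=13: input=4 -> V=0 FIRE
t=14: input=2 -> V=10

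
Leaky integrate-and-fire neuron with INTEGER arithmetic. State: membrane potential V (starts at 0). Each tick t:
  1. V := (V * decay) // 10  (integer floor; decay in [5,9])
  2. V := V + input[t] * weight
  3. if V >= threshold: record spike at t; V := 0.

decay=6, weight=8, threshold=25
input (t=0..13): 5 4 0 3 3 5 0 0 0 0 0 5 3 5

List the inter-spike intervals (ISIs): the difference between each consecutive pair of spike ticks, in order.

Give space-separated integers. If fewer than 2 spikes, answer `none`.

Answer: 1 3 1 6 2

Derivation:
t=0: input=5 -> V=0 FIRE
t=1: input=4 -> V=0 FIRE
t=2: input=0 -> V=0
t=3: input=3 -> V=24
t=4: input=3 -> V=0 FIRE
t=5: input=5 -> V=0 FIRE
t=6: input=0 -> V=0
t=7: input=0 -> V=0
t=8: input=0 -> V=0
t=9: input=0 -> V=0
t=10: input=0 -> V=0
t=11: input=5 -> V=0 FIRE
t=12: input=3 -> V=24
t=13: input=5 -> V=0 FIRE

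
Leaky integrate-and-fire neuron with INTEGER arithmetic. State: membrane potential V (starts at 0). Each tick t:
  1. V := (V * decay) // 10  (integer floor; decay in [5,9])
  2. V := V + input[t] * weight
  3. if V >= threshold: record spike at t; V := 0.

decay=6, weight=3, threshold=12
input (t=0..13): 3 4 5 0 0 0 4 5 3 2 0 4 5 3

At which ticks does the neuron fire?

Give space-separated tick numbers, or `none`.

Answer: 1 2 6 7 11 12

Derivation:
t=0: input=3 -> V=9
t=1: input=4 -> V=0 FIRE
t=2: input=5 -> V=0 FIRE
t=3: input=0 -> V=0
t=4: input=0 -> V=0
t=5: input=0 -> V=0
t=6: input=4 -> V=0 FIRE
t=7: input=5 -> V=0 FIRE
t=8: input=3 -> V=9
t=9: input=2 -> V=11
t=10: input=0 -> V=6
t=11: input=4 -> V=0 FIRE
t=12: input=5 -> V=0 FIRE
t=13: input=3 -> V=9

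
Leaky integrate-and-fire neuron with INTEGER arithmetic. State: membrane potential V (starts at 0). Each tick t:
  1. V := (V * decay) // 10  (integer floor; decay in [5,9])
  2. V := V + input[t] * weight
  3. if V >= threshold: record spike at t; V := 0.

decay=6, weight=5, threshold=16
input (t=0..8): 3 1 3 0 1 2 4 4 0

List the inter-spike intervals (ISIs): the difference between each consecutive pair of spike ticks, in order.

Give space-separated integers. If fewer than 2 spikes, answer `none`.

t=0: input=3 -> V=15
t=1: input=1 -> V=14
t=2: input=3 -> V=0 FIRE
t=3: input=0 -> V=0
t=4: input=1 -> V=5
t=5: input=2 -> V=13
t=6: input=4 -> V=0 FIRE
t=7: input=4 -> V=0 FIRE
t=8: input=0 -> V=0

Answer: 4 1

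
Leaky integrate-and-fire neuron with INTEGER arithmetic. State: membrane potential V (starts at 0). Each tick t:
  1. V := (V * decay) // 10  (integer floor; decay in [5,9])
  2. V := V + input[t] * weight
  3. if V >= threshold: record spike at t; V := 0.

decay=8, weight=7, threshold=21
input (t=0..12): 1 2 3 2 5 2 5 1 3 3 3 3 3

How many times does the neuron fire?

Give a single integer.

t=0: input=1 -> V=7
t=1: input=2 -> V=19
t=2: input=3 -> V=0 FIRE
t=3: input=2 -> V=14
t=4: input=5 -> V=0 FIRE
t=5: input=2 -> V=14
t=6: input=5 -> V=0 FIRE
t=7: input=1 -> V=7
t=8: input=3 -> V=0 FIRE
t=9: input=3 -> V=0 FIRE
t=10: input=3 -> V=0 FIRE
t=11: input=3 -> V=0 FIRE
t=12: input=3 -> V=0 FIRE

Answer: 8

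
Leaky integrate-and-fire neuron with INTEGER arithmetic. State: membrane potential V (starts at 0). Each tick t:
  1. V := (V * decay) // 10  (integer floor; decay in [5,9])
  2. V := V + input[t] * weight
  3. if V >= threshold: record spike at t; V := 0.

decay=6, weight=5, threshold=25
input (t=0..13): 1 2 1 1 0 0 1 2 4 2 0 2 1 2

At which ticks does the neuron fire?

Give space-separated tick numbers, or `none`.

t=0: input=1 -> V=5
t=1: input=2 -> V=13
t=2: input=1 -> V=12
t=3: input=1 -> V=12
t=4: input=0 -> V=7
t=5: input=0 -> V=4
t=6: input=1 -> V=7
t=7: input=2 -> V=14
t=8: input=4 -> V=0 FIRE
t=9: input=2 -> V=10
t=10: input=0 -> V=6
t=11: input=2 -> V=13
t=12: input=1 -> V=12
t=13: input=2 -> V=17

Answer: 8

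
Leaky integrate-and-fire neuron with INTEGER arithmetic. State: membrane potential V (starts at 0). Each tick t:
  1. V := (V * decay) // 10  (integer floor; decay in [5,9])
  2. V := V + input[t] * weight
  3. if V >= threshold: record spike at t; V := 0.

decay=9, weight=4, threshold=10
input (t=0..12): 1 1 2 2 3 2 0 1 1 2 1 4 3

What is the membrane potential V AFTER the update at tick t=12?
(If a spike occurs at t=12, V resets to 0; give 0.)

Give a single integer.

Answer: 0

Derivation:
t=0: input=1 -> V=4
t=1: input=1 -> V=7
t=2: input=2 -> V=0 FIRE
t=3: input=2 -> V=8
t=4: input=3 -> V=0 FIRE
t=5: input=2 -> V=8
t=6: input=0 -> V=7
t=7: input=1 -> V=0 FIRE
t=8: input=1 -> V=4
t=9: input=2 -> V=0 FIRE
t=10: input=1 -> V=4
t=11: input=4 -> V=0 FIRE
t=12: input=3 -> V=0 FIRE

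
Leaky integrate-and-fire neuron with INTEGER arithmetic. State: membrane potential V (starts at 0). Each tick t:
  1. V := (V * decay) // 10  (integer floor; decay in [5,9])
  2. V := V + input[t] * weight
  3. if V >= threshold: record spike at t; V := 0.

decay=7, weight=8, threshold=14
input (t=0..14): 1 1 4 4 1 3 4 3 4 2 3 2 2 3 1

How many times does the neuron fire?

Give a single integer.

t=0: input=1 -> V=8
t=1: input=1 -> V=13
t=2: input=4 -> V=0 FIRE
t=3: input=4 -> V=0 FIRE
t=4: input=1 -> V=8
t=5: input=3 -> V=0 FIRE
t=6: input=4 -> V=0 FIRE
t=7: input=3 -> V=0 FIRE
t=8: input=4 -> V=0 FIRE
t=9: input=2 -> V=0 FIRE
t=10: input=3 -> V=0 FIRE
t=11: input=2 -> V=0 FIRE
t=12: input=2 -> V=0 FIRE
t=13: input=3 -> V=0 FIRE
t=14: input=1 -> V=8

Answer: 11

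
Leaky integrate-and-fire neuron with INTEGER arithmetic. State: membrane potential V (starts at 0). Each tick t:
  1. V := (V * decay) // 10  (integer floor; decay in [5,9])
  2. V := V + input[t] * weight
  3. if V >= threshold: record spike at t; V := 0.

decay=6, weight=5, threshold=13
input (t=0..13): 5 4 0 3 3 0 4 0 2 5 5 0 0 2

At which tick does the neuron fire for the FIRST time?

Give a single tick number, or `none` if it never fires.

Answer: 0

Derivation:
t=0: input=5 -> V=0 FIRE
t=1: input=4 -> V=0 FIRE
t=2: input=0 -> V=0
t=3: input=3 -> V=0 FIRE
t=4: input=3 -> V=0 FIRE
t=5: input=0 -> V=0
t=6: input=4 -> V=0 FIRE
t=7: input=0 -> V=0
t=8: input=2 -> V=10
t=9: input=5 -> V=0 FIRE
t=10: input=5 -> V=0 FIRE
t=11: input=0 -> V=0
t=12: input=0 -> V=0
t=13: input=2 -> V=10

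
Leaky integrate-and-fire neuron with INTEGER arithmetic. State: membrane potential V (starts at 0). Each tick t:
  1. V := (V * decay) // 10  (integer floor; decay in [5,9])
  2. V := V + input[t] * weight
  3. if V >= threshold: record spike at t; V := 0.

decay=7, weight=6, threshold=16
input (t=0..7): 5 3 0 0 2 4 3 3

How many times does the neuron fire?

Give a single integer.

Answer: 5

Derivation:
t=0: input=5 -> V=0 FIRE
t=1: input=3 -> V=0 FIRE
t=2: input=0 -> V=0
t=3: input=0 -> V=0
t=4: input=2 -> V=12
t=5: input=4 -> V=0 FIRE
t=6: input=3 -> V=0 FIRE
t=7: input=3 -> V=0 FIRE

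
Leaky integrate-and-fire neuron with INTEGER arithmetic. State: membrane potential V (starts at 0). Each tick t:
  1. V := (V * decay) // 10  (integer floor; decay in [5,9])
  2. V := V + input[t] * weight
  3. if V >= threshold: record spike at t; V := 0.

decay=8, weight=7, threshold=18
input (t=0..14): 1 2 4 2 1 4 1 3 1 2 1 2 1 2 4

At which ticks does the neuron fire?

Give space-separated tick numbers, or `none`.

t=0: input=1 -> V=7
t=1: input=2 -> V=0 FIRE
t=2: input=4 -> V=0 FIRE
t=3: input=2 -> V=14
t=4: input=1 -> V=0 FIRE
t=5: input=4 -> V=0 FIRE
t=6: input=1 -> V=7
t=7: input=3 -> V=0 FIRE
t=8: input=1 -> V=7
t=9: input=2 -> V=0 FIRE
t=10: input=1 -> V=7
t=11: input=2 -> V=0 FIRE
t=12: input=1 -> V=7
t=13: input=2 -> V=0 FIRE
t=14: input=4 -> V=0 FIRE

Answer: 1 2 4 5 7 9 11 13 14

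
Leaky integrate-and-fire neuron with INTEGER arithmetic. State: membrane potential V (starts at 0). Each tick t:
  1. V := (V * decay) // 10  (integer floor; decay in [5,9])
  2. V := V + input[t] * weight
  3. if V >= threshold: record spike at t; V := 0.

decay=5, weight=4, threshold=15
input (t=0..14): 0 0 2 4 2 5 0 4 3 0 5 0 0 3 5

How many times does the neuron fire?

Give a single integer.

t=0: input=0 -> V=0
t=1: input=0 -> V=0
t=2: input=2 -> V=8
t=3: input=4 -> V=0 FIRE
t=4: input=2 -> V=8
t=5: input=5 -> V=0 FIRE
t=6: input=0 -> V=0
t=7: input=4 -> V=0 FIRE
t=8: input=3 -> V=12
t=9: input=0 -> V=6
t=10: input=5 -> V=0 FIRE
t=11: input=0 -> V=0
t=12: input=0 -> V=0
t=13: input=3 -> V=12
t=14: input=5 -> V=0 FIRE

Answer: 5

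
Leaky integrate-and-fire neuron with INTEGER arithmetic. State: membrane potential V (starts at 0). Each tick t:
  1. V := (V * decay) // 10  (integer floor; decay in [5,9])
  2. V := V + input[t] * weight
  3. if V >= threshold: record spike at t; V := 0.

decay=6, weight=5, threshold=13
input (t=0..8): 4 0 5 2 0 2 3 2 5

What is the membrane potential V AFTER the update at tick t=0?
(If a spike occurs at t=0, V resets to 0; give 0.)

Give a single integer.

t=0: input=4 -> V=0 FIRE
t=1: input=0 -> V=0
t=2: input=5 -> V=0 FIRE
t=3: input=2 -> V=10
t=4: input=0 -> V=6
t=5: input=2 -> V=0 FIRE
t=6: input=3 -> V=0 FIRE
t=7: input=2 -> V=10
t=8: input=5 -> V=0 FIRE

Answer: 0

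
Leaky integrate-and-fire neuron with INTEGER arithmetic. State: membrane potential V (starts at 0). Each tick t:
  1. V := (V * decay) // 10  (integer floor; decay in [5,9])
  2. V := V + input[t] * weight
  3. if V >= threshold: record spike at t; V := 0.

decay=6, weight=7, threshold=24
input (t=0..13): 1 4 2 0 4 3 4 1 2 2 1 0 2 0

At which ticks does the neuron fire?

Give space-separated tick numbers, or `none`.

Answer: 1 4 6 9

Derivation:
t=0: input=1 -> V=7
t=1: input=4 -> V=0 FIRE
t=2: input=2 -> V=14
t=3: input=0 -> V=8
t=4: input=4 -> V=0 FIRE
t=5: input=3 -> V=21
t=6: input=4 -> V=0 FIRE
t=7: input=1 -> V=7
t=8: input=2 -> V=18
t=9: input=2 -> V=0 FIRE
t=10: input=1 -> V=7
t=11: input=0 -> V=4
t=12: input=2 -> V=16
t=13: input=0 -> V=9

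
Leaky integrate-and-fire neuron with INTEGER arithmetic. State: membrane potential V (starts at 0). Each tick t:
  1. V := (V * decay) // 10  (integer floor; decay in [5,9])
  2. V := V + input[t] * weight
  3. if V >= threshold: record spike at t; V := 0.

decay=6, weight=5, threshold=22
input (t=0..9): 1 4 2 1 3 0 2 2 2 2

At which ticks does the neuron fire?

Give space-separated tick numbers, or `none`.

Answer: 1 8

Derivation:
t=0: input=1 -> V=5
t=1: input=4 -> V=0 FIRE
t=2: input=2 -> V=10
t=3: input=1 -> V=11
t=4: input=3 -> V=21
t=5: input=0 -> V=12
t=6: input=2 -> V=17
t=7: input=2 -> V=20
t=8: input=2 -> V=0 FIRE
t=9: input=2 -> V=10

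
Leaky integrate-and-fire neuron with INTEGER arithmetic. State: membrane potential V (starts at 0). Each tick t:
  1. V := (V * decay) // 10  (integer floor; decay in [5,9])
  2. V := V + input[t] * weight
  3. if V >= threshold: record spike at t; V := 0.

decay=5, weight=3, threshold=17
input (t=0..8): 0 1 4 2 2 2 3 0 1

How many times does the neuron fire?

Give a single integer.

t=0: input=0 -> V=0
t=1: input=1 -> V=3
t=2: input=4 -> V=13
t=3: input=2 -> V=12
t=4: input=2 -> V=12
t=5: input=2 -> V=12
t=6: input=3 -> V=15
t=7: input=0 -> V=7
t=8: input=1 -> V=6

Answer: 0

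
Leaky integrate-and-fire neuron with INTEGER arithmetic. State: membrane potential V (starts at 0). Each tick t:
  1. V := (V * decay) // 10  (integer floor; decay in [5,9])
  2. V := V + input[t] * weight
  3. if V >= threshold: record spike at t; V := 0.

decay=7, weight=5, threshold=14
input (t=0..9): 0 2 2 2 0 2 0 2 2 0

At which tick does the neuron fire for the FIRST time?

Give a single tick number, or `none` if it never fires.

t=0: input=0 -> V=0
t=1: input=2 -> V=10
t=2: input=2 -> V=0 FIRE
t=3: input=2 -> V=10
t=4: input=0 -> V=7
t=5: input=2 -> V=0 FIRE
t=6: input=0 -> V=0
t=7: input=2 -> V=10
t=8: input=2 -> V=0 FIRE
t=9: input=0 -> V=0

Answer: 2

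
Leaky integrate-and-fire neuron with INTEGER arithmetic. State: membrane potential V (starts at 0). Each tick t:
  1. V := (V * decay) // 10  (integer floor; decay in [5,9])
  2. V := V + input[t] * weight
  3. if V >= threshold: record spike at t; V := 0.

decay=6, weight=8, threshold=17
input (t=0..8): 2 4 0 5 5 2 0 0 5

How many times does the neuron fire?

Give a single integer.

t=0: input=2 -> V=16
t=1: input=4 -> V=0 FIRE
t=2: input=0 -> V=0
t=3: input=5 -> V=0 FIRE
t=4: input=5 -> V=0 FIRE
t=5: input=2 -> V=16
t=6: input=0 -> V=9
t=7: input=0 -> V=5
t=8: input=5 -> V=0 FIRE

Answer: 4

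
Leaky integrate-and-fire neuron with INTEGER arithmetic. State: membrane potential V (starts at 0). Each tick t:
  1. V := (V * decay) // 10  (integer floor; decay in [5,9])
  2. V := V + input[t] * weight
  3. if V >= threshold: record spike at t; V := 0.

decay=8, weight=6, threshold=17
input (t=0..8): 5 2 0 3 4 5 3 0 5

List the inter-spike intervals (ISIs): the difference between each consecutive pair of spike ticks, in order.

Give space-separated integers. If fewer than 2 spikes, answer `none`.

Answer: 3 1 1 1 2

Derivation:
t=0: input=5 -> V=0 FIRE
t=1: input=2 -> V=12
t=2: input=0 -> V=9
t=3: input=3 -> V=0 FIRE
t=4: input=4 -> V=0 FIRE
t=5: input=5 -> V=0 FIRE
t=6: input=3 -> V=0 FIRE
t=7: input=0 -> V=0
t=8: input=5 -> V=0 FIRE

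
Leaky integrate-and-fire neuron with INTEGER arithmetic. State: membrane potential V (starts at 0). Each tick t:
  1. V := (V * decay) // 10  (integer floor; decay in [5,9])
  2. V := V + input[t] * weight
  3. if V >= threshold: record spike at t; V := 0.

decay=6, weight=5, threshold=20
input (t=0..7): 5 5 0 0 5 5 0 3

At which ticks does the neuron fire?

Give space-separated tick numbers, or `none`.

Answer: 0 1 4 5

Derivation:
t=0: input=5 -> V=0 FIRE
t=1: input=5 -> V=0 FIRE
t=2: input=0 -> V=0
t=3: input=0 -> V=0
t=4: input=5 -> V=0 FIRE
t=5: input=5 -> V=0 FIRE
t=6: input=0 -> V=0
t=7: input=3 -> V=15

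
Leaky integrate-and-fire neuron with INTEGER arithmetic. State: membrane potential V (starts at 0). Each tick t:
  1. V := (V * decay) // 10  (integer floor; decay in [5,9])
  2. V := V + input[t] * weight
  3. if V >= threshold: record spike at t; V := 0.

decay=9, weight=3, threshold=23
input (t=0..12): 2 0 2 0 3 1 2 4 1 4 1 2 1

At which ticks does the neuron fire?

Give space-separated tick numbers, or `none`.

Answer: 7

Derivation:
t=0: input=2 -> V=6
t=1: input=0 -> V=5
t=2: input=2 -> V=10
t=3: input=0 -> V=9
t=4: input=3 -> V=17
t=5: input=1 -> V=18
t=6: input=2 -> V=22
t=7: input=4 -> V=0 FIRE
t=8: input=1 -> V=3
t=9: input=4 -> V=14
t=10: input=1 -> V=15
t=11: input=2 -> V=19
t=12: input=1 -> V=20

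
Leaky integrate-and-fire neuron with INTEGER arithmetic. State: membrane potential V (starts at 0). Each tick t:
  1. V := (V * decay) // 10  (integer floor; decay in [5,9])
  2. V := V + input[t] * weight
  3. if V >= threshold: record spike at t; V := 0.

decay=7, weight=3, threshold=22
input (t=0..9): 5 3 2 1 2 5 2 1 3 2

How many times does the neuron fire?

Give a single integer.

Answer: 1

Derivation:
t=0: input=5 -> V=15
t=1: input=3 -> V=19
t=2: input=2 -> V=19
t=3: input=1 -> V=16
t=4: input=2 -> V=17
t=5: input=5 -> V=0 FIRE
t=6: input=2 -> V=6
t=7: input=1 -> V=7
t=8: input=3 -> V=13
t=9: input=2 -> V=15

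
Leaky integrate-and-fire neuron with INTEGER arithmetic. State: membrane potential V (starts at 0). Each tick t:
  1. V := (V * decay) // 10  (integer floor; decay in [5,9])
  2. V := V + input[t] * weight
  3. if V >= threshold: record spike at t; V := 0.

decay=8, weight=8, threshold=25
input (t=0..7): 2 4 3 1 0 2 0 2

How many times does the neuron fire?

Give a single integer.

Answer: 3

Derivation:
t=0: input=2 -> V=16
t=1: input=4 -> V=0 FIRE
t=2: input=3 -> V=24
t=3: input=1 -> V=0 FIRE
t=4: input=0 -> V=0
t=5: input=2 -> V=16
t=6: input=0 -> V=12
t=7: input=2 -> V=0 FIRE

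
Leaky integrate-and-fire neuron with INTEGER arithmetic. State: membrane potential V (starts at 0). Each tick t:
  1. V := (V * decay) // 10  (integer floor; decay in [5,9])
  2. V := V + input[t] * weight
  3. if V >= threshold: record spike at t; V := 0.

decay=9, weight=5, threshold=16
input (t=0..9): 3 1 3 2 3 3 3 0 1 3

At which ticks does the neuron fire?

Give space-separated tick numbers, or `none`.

Answer: 1 3 5 8

Derivation:
t=0: input=3 -> V=15
t=1: input=1 -> V=0 FIRE
t=2: input=3 -> V=15
t=3: input=2 -> V=0 FIRE
t=4: input=3 -> V=15
t=5: input=3 -> V=0 FIRE
t=6: input=3 -> V=15
t=7: input=0 -> V=13
t=8: input=1 -> V=0 FIRE
t=9: input=3 -> V=15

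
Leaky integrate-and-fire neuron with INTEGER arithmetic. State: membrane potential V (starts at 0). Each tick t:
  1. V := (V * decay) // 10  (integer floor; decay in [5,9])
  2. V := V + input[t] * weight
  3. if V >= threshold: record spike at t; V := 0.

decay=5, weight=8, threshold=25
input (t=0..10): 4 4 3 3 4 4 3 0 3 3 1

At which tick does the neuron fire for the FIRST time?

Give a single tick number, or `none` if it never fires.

t=0: input=4 -> V=0 FIRE
t=1: input=4 -> V=0 FIRE
t=2: input=3 -> V=24
t=3: input=3 -> V=0 FIRE
t=4: input=4 -> V=0 FIRE
t=5: input=4 -> V=0 FIRE
t=6: input=3 -> V=24
t=7: input=0 -> V=12
t=8: input=3 -> V=0 FIRE
t=9: input=3 -> V=24
t=10: input=1 -> V=20

Answer: 0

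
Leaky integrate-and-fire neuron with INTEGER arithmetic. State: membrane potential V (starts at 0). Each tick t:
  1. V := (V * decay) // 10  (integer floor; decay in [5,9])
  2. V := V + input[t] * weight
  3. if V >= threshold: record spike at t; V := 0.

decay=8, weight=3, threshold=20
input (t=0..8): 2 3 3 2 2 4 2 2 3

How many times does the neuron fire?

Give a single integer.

Answer: 2

Derivation:
t=0: input=2 -> V=6
t=1: input=3 -> V=13
t=2: input=3 -> V=19
t=3: input=2 -> V=0 FIRE
t=4: input=2 -> V=6
t=5: input=4 -> V=16
t=6: input=2 -> V=18
t=7: input=2 -> V=0 FIRE
t=8: input=3 -> V=9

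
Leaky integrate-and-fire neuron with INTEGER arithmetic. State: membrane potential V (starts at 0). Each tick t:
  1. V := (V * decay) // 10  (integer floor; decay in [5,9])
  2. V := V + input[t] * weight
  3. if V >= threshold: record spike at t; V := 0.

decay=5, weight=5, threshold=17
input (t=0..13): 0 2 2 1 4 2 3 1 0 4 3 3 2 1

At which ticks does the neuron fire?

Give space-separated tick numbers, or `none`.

t=0: input=0 -> V=0
t=1: input=2 -> V=10
t=2: input=2 -> V=15
t=3: input=1 -> V=12
t=4: input=4 -> V=0 FIRE
t=5: input=2 -> V=10
t=6: input=3 -> V=0 FIRE
t=7: input=1 -> V=5
t=8: input=0 -> V=2
t=9: input=4 -> V=0 FIRE
t=10: input=3 -> V=15
t=11: input=3 -> V=0 FIRE
t=12: input=2 -> V=10
t=13: input=1 -> V=10

Answer: 4 6 9 11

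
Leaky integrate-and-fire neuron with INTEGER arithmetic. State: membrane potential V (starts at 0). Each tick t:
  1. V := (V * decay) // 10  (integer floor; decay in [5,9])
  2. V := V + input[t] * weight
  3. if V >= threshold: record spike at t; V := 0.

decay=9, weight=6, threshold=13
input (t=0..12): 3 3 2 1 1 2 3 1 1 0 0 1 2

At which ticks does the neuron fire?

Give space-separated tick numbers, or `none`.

t=0: input=3 -> V=0 FIRE
t=1: input=3 -> V=0 FIRE
t=2: input=2 -> V=12
t=3: input=1 -> V=0 FIRE
t=4: input=1 -> V=6
t=5: input=2 -> V=0 FIRE
t=6: input=3 -> V=0 FIRE
t=7: input=1 -> V=6
t=8: input=1 -> V=11
t=9: input=0 -> V=9
t=10: input=0 -> V=8
t=11: input=1 -> V=0 FIRE
t=12: input=2 -> V=12

Answer: 0 1 3 5 6 11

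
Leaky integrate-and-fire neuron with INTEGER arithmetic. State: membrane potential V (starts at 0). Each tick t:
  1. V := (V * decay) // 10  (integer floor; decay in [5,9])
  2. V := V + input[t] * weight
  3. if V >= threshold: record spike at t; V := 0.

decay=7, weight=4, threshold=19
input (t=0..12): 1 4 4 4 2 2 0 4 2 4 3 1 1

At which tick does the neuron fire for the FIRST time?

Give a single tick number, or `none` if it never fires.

Answer: 2

Derivation:
t=0: input=1 -> V=4
t=1: input=4 -> V=18
t=2: input=4 -> V=0 FIRE
t=3: input=4 -> V=16
t=4: input=2 -> V=0 FIRE
t=5: input=2 -> V=8
t=6: input=0 -> V=5
t=7: input=4 -> V=0 FIRE
t=8: input=2 -> V=8
t=9: input=4 -> V=0 FIRE
t=10: input=3 -> V=12
t=11: input=1 -> V=12
t=12: input=1 -> V=12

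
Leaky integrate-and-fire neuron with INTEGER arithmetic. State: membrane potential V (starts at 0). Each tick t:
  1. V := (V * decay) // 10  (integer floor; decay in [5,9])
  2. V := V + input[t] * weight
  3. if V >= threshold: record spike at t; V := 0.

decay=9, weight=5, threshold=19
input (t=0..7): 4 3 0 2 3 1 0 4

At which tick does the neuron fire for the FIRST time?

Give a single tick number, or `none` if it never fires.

Answer: 0

Derivation:
t=0: input=4 -> V=0 FIRE
t=1: input=3 -> V=15
t=2: input=0 -> V=13
t=3: input=2 -> V=0 FIRE
t=4: input=3 -> V=15
t=5: input=1 -> V=18
t=6: input=0 -> V=16
t=7: input=4 -> V=0 FIRE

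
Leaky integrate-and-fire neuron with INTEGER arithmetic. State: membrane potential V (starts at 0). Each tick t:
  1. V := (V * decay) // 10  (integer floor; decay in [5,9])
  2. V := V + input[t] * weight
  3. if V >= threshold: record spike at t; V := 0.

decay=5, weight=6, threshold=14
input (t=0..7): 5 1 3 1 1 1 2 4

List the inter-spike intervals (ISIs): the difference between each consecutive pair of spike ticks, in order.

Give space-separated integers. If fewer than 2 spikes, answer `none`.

Answer: 2 4 1

Derivation:
t=0: input=5 -> V=0 FIRE
t=1: input=1 -> V=6
t=2: input=3 -> V=0 FIRE
t=3: input=1 -> V=6
t=4: input=1 -> V=9
t=5: input=1 -> V=10
t=6: input=2 -> V=0 FIRE
t=7: input=4 -> V=0 FIRE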